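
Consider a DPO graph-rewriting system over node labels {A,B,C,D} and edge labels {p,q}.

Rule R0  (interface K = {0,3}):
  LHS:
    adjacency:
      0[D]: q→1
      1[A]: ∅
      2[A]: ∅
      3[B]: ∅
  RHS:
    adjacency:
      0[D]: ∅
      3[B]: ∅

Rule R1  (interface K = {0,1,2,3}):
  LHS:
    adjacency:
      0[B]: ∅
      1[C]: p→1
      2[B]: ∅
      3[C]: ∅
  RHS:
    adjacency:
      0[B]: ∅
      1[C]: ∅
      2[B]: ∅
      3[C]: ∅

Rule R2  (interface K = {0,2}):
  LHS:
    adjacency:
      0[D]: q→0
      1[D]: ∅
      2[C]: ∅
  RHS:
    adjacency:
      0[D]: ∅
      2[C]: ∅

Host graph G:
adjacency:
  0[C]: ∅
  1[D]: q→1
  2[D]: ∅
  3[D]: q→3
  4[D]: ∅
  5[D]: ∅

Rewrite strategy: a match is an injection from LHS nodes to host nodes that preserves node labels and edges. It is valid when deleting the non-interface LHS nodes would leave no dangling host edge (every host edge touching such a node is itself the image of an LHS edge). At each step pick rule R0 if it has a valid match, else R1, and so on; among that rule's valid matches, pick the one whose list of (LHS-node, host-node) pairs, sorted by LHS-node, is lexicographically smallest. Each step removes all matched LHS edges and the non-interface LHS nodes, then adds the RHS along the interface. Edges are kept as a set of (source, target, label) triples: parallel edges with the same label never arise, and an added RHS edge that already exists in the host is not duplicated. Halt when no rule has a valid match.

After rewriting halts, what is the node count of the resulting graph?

initial: |V|=6 |E|=2  E = 1-q->1 3-q->3
step 1: apply R2 at {0↦1, 1↦2, 2↦0}  → |V|=5 |E|=1  E = 3-q->3
step 2: apply R2 at {0↦3, 1↦1, 2↦0}  → |V|=4 |E|=0  E = ∅
normal form: no rule applies after step 2
NF nodes: {0:C, 3:D, 4:D, 5:D}

Answer: 4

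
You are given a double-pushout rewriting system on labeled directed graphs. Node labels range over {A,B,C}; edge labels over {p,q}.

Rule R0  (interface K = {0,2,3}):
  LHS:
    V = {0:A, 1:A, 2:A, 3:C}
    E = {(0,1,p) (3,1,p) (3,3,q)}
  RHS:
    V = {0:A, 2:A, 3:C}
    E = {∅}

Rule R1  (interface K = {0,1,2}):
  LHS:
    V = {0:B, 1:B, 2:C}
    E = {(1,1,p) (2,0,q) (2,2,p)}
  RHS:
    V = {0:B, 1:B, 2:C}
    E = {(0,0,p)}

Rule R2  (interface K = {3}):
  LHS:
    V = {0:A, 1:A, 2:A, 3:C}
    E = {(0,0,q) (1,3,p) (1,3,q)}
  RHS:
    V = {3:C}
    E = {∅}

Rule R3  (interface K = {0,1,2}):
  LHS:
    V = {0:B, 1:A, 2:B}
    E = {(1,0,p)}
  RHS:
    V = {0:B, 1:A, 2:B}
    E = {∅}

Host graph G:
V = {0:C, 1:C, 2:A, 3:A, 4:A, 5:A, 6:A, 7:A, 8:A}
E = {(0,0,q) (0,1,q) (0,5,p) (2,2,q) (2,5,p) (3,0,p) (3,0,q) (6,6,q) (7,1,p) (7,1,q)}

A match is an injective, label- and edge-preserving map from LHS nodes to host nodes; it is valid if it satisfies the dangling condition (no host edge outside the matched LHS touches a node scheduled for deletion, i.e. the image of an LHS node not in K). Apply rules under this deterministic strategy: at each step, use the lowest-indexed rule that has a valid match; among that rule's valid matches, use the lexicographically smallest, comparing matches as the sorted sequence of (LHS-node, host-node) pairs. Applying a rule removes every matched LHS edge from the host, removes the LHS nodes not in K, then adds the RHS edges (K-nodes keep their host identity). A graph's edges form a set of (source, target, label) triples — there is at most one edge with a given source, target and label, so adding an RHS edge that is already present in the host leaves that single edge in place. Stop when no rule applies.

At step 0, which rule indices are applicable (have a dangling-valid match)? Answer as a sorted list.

R0: 5 valid matches — {0↦2, 1↦5, 2↦3, 3↦0}, {0↦2, 1↦5, 2↦4, 3↦0}, {0↦2, 1↦5, 2↦6, 3↦0} (+2 more)
R1: no valid match — LHS pattern not found
R2: 4 valid matches — {0↦6, 1↦3, 2↦4, 3↦0}, {0↦6, 1↦3, 2↦8, 3↦0}, {0↦6, 1↦7, 2↦4, 3↦1} (+1 more)
R3: no valid match — LHS pattern not found

Answer: [R0,R2]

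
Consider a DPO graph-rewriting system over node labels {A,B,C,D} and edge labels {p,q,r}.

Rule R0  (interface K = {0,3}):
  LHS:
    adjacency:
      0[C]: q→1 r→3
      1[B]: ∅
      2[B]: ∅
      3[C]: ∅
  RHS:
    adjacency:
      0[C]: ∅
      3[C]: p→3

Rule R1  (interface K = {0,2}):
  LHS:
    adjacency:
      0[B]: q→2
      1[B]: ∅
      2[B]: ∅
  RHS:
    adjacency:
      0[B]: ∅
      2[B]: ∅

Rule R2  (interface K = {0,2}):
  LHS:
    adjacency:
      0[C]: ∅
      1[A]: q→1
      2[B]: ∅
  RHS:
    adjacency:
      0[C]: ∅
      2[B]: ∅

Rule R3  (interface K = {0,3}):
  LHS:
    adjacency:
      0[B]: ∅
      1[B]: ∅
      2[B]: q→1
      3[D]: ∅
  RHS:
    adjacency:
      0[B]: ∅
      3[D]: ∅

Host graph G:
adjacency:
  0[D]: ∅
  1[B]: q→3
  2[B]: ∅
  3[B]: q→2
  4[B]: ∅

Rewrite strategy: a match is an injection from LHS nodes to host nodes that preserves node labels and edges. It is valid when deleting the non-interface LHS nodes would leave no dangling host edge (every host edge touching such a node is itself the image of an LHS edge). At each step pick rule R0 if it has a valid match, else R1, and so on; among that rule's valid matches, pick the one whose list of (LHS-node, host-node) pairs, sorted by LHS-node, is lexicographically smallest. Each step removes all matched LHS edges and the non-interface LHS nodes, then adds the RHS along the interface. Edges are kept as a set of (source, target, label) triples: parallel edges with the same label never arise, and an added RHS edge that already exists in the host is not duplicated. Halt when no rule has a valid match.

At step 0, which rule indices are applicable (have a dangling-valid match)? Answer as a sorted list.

R0: no valid match — LHS pattern not found
R1: 2 valid matches — {0↦1, 1↦4, 2↦3}, {0↦3, 1↦4, 2↦2}
R2: no valid match — LHS pattern not found
R3: no valid match — 4 raw matches, all fail dangling condition

Answer: [R1]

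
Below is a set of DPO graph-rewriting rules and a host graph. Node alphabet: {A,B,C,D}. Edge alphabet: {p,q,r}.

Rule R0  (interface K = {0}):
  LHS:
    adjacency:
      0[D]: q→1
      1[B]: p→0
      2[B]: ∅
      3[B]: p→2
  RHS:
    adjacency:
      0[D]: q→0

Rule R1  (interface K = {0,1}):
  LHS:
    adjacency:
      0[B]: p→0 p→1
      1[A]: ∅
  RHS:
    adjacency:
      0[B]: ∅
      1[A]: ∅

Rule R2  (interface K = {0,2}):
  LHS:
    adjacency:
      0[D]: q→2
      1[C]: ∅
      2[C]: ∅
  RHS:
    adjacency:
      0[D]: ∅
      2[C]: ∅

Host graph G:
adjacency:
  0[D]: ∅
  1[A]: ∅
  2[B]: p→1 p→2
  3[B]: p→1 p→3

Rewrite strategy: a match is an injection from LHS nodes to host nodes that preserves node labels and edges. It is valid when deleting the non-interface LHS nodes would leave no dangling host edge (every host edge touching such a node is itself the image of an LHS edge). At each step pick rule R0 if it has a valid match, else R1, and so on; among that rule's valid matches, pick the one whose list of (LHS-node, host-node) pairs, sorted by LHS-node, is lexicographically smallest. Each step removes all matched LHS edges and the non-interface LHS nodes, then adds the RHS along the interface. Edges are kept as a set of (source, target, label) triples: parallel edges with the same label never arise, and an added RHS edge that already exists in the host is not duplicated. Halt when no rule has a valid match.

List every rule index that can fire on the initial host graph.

R0: no valid match — LHS pattern not found
R1: 2 valid matches — {0↦2, 1↦1}, {0↦3, 1↦1}
R2: no valid match — LHS pattern not found

Answer: [R1]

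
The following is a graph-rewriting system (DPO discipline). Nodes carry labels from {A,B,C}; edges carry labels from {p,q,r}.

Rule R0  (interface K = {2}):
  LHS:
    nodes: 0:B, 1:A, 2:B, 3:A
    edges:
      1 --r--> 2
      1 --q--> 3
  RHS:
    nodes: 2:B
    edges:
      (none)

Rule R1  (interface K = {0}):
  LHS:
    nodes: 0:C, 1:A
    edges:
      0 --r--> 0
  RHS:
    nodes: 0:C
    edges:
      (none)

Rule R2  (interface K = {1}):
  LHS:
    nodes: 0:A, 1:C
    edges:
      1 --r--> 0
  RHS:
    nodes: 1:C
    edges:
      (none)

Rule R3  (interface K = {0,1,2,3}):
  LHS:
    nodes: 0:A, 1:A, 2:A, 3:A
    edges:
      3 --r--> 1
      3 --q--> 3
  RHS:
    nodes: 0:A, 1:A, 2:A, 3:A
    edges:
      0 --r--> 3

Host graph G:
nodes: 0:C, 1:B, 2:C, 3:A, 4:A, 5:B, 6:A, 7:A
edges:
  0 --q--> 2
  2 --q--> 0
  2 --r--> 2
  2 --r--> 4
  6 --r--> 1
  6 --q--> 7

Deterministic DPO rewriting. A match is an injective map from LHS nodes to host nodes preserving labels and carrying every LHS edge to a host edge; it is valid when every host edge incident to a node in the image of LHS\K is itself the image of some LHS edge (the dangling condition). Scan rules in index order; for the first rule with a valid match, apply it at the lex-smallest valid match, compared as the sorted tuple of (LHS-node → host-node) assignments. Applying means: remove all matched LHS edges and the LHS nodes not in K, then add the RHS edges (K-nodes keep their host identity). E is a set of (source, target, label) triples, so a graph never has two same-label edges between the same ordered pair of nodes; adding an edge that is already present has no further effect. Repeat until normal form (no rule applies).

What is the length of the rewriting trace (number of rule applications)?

initial: |V|=8 |E|=6  E = 0-q->2 2-q->0 2-r->2 2-r->4 6-r->1 6-q->7
step 1: apply R0 at {0↦5, 1↦6, 2↦1, 3↦7}  → |V|=5 |E|=4  E = 0-q->2 2-q->0 2-r->2 2-r->4
step 2: apply R1 at {0↦2, 1↦3}  → |V|=4 |E|=3  E = 0-q->2 2-q->0 2-r->4
step 3: apply R2 at {0↦4, 1↦2}  → |V|=3 |E|=2  E = 0-q->2 2-q->0
normal form: no rule applies after step 3

Answer: 3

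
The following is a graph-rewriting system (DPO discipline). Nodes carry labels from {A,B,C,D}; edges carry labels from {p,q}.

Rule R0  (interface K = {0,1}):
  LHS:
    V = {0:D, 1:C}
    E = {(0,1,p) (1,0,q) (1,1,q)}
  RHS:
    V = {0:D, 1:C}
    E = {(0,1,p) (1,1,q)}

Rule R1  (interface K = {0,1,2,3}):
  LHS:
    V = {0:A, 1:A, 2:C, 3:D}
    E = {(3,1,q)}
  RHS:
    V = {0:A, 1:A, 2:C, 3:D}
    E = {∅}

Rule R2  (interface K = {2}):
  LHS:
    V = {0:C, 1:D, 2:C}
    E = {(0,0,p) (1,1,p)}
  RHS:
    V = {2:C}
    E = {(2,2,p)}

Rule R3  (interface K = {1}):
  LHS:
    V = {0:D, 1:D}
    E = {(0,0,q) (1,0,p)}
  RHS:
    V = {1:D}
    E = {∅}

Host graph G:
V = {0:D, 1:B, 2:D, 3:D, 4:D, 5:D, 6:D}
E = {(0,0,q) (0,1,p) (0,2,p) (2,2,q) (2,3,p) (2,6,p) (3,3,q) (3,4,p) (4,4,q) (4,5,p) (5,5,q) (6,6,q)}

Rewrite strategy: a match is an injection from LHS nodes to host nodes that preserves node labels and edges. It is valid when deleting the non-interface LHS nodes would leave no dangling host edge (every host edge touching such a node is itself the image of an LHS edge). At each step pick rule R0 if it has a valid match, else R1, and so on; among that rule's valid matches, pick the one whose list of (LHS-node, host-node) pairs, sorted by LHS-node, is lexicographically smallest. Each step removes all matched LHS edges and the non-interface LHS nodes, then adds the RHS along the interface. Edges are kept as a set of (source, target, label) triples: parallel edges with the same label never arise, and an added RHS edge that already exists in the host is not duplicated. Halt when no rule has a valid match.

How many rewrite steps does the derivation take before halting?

Answer: 5

Rewrite trace:
[0] host  ⇒  7 nodes, 12 edges  {0-q->0 0-p->1 0-p->2 2-q->2 2-p->3 2-p->6 3-q->3 3-p->4 4-q->4 4-p->5 5-q->5 6-q->6}
[1] R3 @ {0↦5, 1↦4}  ⇒  6 nodes, 10 edges  {0-q->0 0-p->1 0-p->2 2-q->2 2-p->3 2-p->6 3-q->3 3-p->4 4-q->4 6-q->6}
[2] R3 @ {0↦4, 1↦3}  ⇒  5 nodes, 8 edges  {0-q->0 0-p->1 0-p->2 2-q->2 2-p->3 2-p->6 3-q->3 6-q->6}
[3] R3 @ {0↦3, 1↦2}  ⇒  4 nodes, 6 edges  {0-q->0 0-p->1 0-p->2 2-q->2 2-p->6 6-q->6}
[4] R3 @ {0↦6, 1↦2}  ⇒  3 nodes, 4 edges  {0-q->0 0-p->1 0-p->2 2-q->2}
[5] R3 @ {0↦2, 1↦0}  ⇒  2 nodes, 2 edges  {0-q->0 0-p->1}
normal form: no rule applies after step 5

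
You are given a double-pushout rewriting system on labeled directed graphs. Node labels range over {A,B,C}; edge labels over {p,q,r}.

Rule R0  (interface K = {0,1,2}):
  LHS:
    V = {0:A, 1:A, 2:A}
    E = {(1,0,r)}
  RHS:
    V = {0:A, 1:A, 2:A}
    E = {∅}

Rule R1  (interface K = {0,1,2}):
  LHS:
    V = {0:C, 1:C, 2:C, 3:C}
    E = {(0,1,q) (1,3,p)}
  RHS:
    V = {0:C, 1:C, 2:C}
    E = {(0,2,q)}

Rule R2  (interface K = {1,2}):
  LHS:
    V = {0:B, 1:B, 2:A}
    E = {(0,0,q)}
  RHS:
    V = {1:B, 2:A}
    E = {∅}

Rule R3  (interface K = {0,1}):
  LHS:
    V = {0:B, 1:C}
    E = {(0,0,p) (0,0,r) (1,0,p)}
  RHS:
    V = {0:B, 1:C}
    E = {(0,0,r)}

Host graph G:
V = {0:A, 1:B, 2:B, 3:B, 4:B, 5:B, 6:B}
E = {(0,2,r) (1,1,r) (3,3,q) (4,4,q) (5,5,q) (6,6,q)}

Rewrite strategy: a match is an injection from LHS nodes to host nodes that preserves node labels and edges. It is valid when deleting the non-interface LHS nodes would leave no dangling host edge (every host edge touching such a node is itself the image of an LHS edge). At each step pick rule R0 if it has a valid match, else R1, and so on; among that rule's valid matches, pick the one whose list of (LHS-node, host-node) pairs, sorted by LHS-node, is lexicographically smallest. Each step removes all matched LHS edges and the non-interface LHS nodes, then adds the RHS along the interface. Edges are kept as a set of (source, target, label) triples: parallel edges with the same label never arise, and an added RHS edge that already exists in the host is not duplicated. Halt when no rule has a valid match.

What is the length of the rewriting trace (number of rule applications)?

initial: |V|=7 |E|=6  E = 0-r->2 1-r->1 3-q->3 4-q->4 5-q->5 6-q->6
step 1: apply R2 at {0↦3, 1↦1, 2↦0}  → |V|=6 |E|=5  E = 0-r->2 1-r->1 4-q->4 5-q->5 6-q->6
step 2: apply R2 at {0↦4, 1↦1, 2↦0}  → |V|=5 |E|=4  E = 0-r->2 1-r->1 5-q->5 6-q->6
step 3: apply R2 at {0↦5, 1↦1, 2↦0}  → |V|=4 |E|=3  E = 0-r->2 1-r->1 6-q->6
step 4: apply R2 at {0↦6, 1↦1, 2↦0}  → |V|=3 |E|=2  E = 0-r->2 1-r->1
halt: no rule applies after step 4

Answer: 4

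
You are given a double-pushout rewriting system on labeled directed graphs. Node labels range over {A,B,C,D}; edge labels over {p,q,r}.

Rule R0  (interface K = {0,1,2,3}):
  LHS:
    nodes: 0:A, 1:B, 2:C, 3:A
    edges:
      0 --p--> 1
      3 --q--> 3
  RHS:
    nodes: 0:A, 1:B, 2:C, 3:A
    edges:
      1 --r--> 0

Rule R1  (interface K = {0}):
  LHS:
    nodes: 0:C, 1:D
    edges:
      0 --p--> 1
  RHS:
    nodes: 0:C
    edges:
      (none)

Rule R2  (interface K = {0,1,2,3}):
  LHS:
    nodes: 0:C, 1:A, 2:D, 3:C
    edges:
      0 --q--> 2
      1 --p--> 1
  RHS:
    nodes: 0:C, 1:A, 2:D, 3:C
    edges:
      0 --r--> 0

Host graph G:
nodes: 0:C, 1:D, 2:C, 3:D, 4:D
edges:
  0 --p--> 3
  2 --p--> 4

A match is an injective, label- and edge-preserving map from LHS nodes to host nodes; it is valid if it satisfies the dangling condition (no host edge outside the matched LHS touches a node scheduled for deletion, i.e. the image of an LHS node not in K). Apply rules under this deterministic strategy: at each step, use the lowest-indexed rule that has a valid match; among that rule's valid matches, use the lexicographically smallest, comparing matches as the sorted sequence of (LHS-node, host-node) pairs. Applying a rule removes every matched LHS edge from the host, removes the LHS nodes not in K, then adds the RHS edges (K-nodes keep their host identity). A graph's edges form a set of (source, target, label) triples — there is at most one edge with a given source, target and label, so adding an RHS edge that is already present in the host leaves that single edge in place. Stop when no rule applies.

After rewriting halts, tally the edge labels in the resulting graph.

start.  V:5 E:2  edges: 0-p->3 2-p->4
1. fire R1 via {0↦0, 1↦3}  →  V:4 E:1  edges: 2-p->4
2. fire R1 via {0↦2, 1↦4}  →  V:3 E:0  edges: ∅
normal form: no rule applies after step 2
NF edges: []

Answer: (no edges)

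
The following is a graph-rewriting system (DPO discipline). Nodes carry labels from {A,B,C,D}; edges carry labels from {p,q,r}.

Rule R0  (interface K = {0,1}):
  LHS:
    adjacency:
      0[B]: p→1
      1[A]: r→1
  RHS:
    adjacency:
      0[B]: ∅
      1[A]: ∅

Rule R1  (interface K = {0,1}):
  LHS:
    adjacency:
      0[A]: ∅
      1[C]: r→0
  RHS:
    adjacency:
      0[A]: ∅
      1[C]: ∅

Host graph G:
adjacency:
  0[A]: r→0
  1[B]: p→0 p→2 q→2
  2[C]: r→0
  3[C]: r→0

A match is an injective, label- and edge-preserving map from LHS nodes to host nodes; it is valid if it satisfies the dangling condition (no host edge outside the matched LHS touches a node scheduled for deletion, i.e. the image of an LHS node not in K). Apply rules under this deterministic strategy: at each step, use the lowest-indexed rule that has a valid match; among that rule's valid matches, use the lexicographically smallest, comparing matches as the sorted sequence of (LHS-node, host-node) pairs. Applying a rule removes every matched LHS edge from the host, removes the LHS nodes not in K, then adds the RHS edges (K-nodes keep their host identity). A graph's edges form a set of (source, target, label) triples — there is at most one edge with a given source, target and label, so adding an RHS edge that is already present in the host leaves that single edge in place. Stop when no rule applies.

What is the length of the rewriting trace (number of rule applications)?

Answer: 3

Steps:
[0] host  ⇒  4 nodes, 6 edges  {0-r->0 1-p->0 1-p->2 1-q->2 2-r->0 3-r->0}
[1] R0 @ {0↦1, 1↦0}  ⇒  4 nodes, 4 edges  {1-p->2 1-q->2 2-r->0 3-r->0}
[2] R1 @ {0↦0, 1↦2}  ⇒  4 nodes, 3 edges  {1-p->2 1-q->2 3-r->0}
[3] R1 @ {0↦0, 1↦3}  ⇒  4 nodes, 2 edges  {1-p->2 1-q->2}
halt: no rule applies after step 3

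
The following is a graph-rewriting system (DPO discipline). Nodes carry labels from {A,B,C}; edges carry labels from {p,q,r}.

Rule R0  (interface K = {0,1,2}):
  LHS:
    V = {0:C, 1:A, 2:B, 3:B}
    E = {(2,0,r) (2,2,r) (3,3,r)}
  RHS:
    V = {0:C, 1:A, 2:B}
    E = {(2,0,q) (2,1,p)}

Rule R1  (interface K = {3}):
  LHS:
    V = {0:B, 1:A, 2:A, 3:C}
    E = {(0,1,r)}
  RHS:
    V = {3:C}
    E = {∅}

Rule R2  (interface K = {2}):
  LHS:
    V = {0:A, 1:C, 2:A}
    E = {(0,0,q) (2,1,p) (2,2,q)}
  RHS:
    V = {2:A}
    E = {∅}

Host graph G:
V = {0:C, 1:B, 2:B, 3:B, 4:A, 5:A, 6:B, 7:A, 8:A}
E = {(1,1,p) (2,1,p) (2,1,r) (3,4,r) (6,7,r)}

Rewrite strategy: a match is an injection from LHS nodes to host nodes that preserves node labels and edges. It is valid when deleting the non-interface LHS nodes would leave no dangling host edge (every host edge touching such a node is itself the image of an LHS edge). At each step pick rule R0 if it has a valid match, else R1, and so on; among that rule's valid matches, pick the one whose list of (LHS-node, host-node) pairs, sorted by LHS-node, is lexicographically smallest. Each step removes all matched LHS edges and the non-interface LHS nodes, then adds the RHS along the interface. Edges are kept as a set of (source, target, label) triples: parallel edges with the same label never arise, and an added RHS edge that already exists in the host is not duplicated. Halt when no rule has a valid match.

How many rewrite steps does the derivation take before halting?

start.  V:9 E:5  edges: 1-p->1 2-p->1 2-r->1 3-r->4 6-r->7
1. fire R1 via {0↦3, 1↦4, 2↦5, 3↦0}  →  V:6 E:4  edges: 1-p->1 2-p->1 2-r->1 6-r->7
2. fire R1 via {0↦6, 1↦7, 2↦8, 3↦0}  →  V:3 E:3  edges: 1-p->1 2-p->1 2-r->1
final graph: no rule applies after step 2

Answer: 2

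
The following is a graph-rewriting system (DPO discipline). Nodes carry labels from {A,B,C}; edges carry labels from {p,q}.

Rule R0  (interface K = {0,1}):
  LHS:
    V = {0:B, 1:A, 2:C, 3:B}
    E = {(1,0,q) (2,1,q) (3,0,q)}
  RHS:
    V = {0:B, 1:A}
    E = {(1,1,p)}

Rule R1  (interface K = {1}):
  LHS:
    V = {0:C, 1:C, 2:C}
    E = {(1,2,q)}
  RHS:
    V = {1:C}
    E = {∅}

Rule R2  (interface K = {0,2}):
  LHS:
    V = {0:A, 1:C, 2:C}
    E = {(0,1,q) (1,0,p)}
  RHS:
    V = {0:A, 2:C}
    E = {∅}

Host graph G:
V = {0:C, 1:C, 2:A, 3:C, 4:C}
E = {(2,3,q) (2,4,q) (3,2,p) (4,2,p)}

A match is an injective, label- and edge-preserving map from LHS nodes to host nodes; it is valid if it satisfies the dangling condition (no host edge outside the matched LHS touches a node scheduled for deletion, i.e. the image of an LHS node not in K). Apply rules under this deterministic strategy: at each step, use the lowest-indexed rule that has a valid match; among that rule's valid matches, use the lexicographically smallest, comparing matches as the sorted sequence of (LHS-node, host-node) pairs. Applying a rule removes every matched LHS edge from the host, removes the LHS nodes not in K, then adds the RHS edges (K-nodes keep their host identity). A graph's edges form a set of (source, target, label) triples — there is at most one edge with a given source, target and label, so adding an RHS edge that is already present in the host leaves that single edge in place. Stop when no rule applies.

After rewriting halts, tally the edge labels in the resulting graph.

Answer: (no edges)

Derivation:
start.  V:5 E:4  edges: 2-q->3 2-q->4 3-p->2 4-p->2
1. fire R2 via {0↦2, 1↦3, 2↦0}  →  V:4 E:2  edges: 2-q->4 4-p->2
2. fire R2 via {0↦2, 1↦4, 2↦0}  →  V:3 E:0  edges: ∅
final graph: no rule applies after step 2
NF edges: []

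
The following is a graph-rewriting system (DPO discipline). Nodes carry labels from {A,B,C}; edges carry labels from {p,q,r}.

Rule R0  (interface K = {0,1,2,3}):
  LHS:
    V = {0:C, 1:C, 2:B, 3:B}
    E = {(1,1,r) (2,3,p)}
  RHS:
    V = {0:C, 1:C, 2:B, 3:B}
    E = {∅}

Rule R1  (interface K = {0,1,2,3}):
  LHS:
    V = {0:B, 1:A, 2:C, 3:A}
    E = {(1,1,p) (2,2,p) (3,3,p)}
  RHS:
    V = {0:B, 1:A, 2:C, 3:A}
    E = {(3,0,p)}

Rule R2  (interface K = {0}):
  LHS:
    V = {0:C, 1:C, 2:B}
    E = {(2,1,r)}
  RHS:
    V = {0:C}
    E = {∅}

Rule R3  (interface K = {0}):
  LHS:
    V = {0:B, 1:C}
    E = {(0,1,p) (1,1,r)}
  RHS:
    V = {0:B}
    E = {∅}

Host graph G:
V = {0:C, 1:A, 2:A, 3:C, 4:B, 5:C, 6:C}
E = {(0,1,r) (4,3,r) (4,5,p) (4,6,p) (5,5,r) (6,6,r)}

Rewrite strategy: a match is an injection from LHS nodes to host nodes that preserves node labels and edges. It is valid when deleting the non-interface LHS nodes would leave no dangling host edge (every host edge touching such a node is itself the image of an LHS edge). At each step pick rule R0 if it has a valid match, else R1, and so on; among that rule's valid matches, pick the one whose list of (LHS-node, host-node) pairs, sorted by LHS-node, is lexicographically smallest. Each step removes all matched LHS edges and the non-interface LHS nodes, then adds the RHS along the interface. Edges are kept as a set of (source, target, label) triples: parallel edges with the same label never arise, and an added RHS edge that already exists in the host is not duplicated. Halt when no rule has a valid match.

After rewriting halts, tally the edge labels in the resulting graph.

initial: |V|=7 |E|=6  E = 0-r->1 4-r->3 4-p->5 4-p->6 5-r->5 6-r->6
step 1: apply R3 at {0↦4, 1↦5}  → |V|=6 |E|=4  E = 0-r->1 4-r->3 4-p->6 6-r->6
step 2: apply R3 at {0↦4, 1↦6}  → |V|=5 |E|=2  E = 0-r->1 4-r->3
step 3: apply R2 at {0↦0, 1↦3, 2↦4}  → |V|=3 |E|=1  E = 0-r->1
halt: no rule applies after step 3
NF edges: [(0, 1, 'r')]

Answer: r:1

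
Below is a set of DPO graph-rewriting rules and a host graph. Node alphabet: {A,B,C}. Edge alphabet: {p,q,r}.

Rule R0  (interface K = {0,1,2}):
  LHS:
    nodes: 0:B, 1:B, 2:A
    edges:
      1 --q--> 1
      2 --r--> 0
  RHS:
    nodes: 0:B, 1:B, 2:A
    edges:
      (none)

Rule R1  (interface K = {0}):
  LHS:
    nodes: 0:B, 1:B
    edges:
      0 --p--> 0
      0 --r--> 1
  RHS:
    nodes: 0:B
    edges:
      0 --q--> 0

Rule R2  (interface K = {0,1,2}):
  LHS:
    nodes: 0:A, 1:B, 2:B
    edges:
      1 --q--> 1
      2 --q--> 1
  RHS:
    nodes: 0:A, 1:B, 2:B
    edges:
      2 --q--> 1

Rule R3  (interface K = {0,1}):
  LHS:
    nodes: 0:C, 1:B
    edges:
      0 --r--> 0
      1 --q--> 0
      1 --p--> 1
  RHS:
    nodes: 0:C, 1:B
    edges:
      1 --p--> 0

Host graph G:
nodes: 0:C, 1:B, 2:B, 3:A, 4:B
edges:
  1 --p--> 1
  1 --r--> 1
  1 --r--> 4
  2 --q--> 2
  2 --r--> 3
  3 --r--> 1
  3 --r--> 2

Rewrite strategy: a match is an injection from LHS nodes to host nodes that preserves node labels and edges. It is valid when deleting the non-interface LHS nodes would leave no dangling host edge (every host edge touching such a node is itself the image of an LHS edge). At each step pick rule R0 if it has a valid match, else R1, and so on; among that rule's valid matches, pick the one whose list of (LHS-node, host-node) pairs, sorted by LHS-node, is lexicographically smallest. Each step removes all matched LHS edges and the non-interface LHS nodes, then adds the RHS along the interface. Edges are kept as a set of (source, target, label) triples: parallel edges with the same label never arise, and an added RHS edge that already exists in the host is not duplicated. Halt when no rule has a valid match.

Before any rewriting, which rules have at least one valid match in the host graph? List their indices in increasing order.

R0: 1 valid match — {0↦1, 1↦2, 2↦3}
R1: 1 valid match — {0↦1, 1↦4}
R2: no valid match — LHS pattern not found
R3: no valid match — LHS pattern not found

Answer: [R0,R1]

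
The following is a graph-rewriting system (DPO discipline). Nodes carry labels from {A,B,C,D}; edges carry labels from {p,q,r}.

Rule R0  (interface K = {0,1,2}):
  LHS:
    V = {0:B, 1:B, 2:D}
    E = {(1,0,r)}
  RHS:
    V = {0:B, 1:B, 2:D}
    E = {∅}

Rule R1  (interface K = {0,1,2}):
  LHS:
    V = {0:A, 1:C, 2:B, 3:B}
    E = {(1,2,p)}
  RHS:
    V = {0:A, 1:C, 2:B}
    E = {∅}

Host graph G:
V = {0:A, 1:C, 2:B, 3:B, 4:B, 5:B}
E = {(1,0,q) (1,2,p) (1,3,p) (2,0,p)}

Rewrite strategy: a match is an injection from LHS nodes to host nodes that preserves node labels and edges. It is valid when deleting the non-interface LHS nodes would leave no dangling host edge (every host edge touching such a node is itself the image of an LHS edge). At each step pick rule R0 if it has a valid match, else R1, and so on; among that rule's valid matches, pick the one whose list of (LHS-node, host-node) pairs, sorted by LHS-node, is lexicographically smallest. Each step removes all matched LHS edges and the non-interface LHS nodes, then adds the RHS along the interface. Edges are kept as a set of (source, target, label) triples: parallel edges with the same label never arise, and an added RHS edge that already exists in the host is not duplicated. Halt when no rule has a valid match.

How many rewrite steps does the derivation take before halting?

Answer: 2

Rewrite trace:
initial: |V|=6 |E|=4  E = 1-q->0 1-p->2 1-p->3 2-p->0
step 1: apply R1 at {0↦0, 1↦1, 2↦2, 3↦4}  → |V|=5 |E|=3  E = 1-q->0 1-p->3 2-p->0
step 2: apply R1 at {0↦0, 1↦1, 2↦3, 3↦5}  → |V|=4 |E|=2  E = 1-q->0 2-p->0
normal form: no rule applies after step 2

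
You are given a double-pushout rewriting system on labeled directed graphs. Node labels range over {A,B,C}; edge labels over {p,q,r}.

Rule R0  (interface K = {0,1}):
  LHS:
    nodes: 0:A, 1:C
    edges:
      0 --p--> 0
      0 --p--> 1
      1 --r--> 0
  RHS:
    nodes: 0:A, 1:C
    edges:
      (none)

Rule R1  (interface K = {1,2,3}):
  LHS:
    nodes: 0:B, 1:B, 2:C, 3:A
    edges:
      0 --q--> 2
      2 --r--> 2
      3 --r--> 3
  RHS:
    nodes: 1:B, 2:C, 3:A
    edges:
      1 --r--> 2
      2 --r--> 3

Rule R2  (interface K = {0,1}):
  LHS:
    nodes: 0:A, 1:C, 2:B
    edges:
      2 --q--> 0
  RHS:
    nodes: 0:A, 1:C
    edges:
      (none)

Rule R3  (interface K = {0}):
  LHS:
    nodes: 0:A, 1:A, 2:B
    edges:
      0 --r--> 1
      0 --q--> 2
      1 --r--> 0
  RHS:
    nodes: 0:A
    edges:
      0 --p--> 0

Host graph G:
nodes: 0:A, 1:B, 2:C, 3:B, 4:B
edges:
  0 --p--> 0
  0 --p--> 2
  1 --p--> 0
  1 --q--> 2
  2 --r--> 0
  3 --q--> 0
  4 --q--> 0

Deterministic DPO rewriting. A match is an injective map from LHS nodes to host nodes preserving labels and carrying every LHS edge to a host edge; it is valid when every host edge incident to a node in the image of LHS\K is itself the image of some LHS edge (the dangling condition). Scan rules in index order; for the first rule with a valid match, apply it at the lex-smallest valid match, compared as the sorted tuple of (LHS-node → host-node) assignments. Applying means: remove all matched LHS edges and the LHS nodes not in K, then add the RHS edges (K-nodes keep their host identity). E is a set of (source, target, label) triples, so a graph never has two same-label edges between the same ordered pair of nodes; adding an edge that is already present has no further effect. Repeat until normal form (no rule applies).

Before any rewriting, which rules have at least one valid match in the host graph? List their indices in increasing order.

Answer: [R0,R2]

Rewrite trace:
R0: 1 valid match — {0↦0, 1↦2}
R1: no valid match — LHS pattern not found
R2: 2 valid matches — {0↦0, 1↦2, 2↦3}, {0↦0, 1↦2, 2↦4}
R3: no valid match — LHS pattern not found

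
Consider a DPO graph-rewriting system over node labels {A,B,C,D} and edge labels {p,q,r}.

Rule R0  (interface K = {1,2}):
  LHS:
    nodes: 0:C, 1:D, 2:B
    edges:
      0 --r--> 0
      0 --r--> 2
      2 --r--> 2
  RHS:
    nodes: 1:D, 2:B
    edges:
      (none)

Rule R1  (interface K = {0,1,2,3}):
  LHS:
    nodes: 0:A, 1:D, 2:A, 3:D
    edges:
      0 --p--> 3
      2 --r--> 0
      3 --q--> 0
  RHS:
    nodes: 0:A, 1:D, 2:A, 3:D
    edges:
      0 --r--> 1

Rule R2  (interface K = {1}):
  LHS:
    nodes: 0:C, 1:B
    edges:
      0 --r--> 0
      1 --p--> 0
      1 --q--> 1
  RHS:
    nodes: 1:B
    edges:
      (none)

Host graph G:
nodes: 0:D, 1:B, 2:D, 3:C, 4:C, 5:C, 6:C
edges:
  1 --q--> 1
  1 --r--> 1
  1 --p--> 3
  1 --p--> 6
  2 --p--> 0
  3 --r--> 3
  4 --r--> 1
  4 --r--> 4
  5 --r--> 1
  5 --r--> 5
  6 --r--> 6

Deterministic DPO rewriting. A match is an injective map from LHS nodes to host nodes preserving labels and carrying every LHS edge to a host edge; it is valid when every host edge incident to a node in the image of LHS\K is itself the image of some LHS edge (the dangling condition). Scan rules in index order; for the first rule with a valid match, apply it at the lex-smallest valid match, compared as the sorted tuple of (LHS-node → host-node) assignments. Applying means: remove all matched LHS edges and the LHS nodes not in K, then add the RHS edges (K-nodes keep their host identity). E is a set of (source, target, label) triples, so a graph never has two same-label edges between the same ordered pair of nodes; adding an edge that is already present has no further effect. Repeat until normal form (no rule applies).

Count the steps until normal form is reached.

Answer: 2

Rewrite trace:
start.  V:7 E:11  edges: 1-q->1 1-r->1 1-p->3 1-p->6 2-p->0 3-r->3 4-r->1 4-r->4 5-r->1 5-r->5 6-r->6
1. fire R0 via {0↦4, 1↦0, 2↦1}  →  V:6 E:8  edges: 1-q->1 1-p->3 1-p->6 2-p->0 3-r->3 5-r->1 5-r->5 6-r->6
2. fire R2 via {0↦3, 1↦1}  →  V:5 E:5  edges: 1-p->6 2-p->0 5-r->1 5-r->5 6-r->6
final graph: no rule applies after step 2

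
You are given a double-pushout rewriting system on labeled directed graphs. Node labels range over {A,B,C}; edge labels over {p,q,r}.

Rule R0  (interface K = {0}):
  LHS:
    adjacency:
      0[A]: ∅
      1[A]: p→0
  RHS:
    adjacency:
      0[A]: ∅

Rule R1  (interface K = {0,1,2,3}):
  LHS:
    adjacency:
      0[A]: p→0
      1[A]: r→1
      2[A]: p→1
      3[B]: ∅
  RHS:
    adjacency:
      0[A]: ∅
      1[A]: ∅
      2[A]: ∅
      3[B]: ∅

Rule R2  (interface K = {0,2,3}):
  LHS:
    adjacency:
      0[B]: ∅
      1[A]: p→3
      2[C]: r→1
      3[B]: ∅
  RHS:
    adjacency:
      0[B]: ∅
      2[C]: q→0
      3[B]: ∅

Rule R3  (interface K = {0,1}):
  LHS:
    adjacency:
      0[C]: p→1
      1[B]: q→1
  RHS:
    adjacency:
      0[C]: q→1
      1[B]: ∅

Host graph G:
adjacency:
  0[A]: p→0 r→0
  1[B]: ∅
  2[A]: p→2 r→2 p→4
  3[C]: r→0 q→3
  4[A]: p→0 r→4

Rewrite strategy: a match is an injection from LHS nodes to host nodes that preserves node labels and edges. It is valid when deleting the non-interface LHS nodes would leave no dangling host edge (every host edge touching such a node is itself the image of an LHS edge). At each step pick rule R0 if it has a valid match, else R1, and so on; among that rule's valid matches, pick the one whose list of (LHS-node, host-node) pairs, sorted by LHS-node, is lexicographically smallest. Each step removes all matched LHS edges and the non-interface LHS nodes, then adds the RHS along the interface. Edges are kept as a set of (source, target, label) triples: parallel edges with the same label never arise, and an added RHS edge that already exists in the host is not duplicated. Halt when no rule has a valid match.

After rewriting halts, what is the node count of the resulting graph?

[0] host  ⇒  5 nodes, 9 edges  {0-p->0 0-r->0 2-p->2 2-r->2 2-p->4 3-r->0 3-q->3 4-p->0 4-r->4}
[1] R1 @ {0↦0, 1↦4, 2↦2, 3↦1}  ⇒  5 nodes, 6 edges  {0-r->0 2-p->2 2-r->2 3-r->0 3-q->3 4-p->0}
[2] R0 @ {0↦0, 1↦4}  ⇒  4 nodes, 5 edges  {0-r->0 2-p->2 2-r->2 3-r->0 3-q->3}
halt: no rule applies after step 2
NF nodes: {0:A, 1:B, 2:A, 3:C}

Answer: 4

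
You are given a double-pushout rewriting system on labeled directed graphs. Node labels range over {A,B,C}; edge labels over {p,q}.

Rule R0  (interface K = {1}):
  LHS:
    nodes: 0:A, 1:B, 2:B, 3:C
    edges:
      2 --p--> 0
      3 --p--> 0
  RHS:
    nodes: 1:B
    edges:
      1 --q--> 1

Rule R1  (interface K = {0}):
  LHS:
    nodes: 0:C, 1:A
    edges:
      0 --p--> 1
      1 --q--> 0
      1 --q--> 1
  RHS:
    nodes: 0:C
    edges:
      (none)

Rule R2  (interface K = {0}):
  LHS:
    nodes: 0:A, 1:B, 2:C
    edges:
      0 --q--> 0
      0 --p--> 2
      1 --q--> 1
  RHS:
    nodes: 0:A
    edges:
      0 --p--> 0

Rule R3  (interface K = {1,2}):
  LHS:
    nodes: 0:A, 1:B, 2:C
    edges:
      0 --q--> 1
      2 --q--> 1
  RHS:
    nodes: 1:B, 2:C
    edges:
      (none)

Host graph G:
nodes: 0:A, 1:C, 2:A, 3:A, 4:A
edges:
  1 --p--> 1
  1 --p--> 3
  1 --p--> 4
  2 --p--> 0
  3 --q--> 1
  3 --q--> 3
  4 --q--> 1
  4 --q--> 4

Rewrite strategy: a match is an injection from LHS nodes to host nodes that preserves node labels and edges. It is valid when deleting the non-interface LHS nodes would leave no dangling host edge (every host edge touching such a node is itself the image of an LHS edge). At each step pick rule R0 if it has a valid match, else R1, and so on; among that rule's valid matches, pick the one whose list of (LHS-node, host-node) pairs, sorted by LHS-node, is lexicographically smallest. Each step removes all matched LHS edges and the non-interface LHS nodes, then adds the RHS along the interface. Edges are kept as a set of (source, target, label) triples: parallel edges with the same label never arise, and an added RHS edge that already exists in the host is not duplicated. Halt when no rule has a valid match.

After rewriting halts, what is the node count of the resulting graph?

[0] host  ⇒  5 nodes, 8 edges  {1-p->1 1-p->3 1-p->4 2-p->0 3-q->1 3-q->3 4-q->1 4-q->4}
[1] R1 @ {0↦1, 1↦3}  ⇒  4 nodes, 5 edges  {1-p->1 1-p->4 2-p->0 4-q->1 4-q->4}
[2] R1 @ {0↦1, 1↦4}  ⇒  3 nodes, 2 edges  {1-p->1 2-p->0}
normal form: no rule applies after step 2
NF nodes: {0:A, 1:C, 2:A}

Answer: 3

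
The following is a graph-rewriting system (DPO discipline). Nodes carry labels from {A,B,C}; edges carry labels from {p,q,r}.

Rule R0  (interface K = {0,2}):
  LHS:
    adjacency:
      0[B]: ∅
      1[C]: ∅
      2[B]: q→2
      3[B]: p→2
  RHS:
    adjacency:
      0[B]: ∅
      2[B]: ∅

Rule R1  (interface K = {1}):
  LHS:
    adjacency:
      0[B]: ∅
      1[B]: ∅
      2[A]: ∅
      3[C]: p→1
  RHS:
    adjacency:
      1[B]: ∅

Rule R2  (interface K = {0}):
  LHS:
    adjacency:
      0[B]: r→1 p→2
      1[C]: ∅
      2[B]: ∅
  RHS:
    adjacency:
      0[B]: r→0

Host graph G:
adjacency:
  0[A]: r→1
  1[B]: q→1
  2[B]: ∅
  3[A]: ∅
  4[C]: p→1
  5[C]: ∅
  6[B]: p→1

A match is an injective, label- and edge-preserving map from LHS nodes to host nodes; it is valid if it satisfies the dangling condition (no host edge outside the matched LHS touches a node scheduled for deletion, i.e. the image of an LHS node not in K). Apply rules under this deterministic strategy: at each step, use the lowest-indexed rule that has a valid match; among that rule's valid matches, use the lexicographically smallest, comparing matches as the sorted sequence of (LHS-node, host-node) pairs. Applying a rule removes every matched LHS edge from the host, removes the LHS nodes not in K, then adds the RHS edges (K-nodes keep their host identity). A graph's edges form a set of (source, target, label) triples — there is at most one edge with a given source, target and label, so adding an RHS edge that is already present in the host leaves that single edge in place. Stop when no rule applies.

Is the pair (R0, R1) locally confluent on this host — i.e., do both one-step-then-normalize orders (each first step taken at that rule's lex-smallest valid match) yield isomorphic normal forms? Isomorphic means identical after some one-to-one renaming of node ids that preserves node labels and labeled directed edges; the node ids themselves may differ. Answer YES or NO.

Answer: NO

Derivation:
branch R0-first: apply at {0↦2, 1↦5, 2↦1, 3↦6} → |E|=2, then 1 more step(s) → NF |V|=2 |E|=1 V={0:A, 1:B} E=0-r->1
branch R1-first: apply at {0↦2, 1↦1, 2↦3, 3↦4} → |E|=3, then 0 more step(s) → NF |V|=4 |E|=3 V={0:A, 1:B, 5:C, 6:B} E=0-r->1 1-q->1 6-p->1
graphs not isomorphic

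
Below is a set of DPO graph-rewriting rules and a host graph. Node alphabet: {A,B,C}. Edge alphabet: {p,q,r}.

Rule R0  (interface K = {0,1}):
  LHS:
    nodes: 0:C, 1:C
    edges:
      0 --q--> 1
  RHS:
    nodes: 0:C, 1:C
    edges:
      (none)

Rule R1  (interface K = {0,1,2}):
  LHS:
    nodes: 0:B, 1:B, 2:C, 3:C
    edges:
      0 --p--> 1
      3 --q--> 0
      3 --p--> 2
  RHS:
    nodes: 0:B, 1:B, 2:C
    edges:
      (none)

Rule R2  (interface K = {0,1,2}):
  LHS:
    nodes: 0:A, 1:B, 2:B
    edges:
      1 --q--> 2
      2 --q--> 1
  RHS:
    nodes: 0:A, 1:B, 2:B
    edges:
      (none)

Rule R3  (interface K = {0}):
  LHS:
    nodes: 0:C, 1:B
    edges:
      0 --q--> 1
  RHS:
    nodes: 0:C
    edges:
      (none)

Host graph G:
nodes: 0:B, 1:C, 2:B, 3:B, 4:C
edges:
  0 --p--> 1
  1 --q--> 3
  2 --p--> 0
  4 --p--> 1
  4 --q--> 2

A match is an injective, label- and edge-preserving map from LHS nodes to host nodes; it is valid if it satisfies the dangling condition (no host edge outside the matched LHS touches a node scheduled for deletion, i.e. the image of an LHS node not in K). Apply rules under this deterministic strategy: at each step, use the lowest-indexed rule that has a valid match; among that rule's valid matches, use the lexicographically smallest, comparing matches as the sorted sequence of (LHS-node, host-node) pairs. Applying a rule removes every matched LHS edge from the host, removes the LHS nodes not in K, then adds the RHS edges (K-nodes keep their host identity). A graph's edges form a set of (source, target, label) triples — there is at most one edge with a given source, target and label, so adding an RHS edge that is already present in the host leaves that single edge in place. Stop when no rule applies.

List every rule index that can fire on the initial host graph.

R0: no valid match — LHS pattern not found
R1: 1 valid match — {0↦2, 1↦0, 2↦1, 3↦4}
R2: no valid match — LHS pattern not found
R3: 1 valid match — {0↦1, 1↦3}

Answer: [R1,R3]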